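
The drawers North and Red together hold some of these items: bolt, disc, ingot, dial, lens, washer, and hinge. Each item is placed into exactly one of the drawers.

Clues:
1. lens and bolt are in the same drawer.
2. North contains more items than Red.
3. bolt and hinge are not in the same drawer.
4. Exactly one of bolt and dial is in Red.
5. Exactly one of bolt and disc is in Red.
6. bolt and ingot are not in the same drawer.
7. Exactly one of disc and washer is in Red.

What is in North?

North = {dial, disc, hinge, ingot}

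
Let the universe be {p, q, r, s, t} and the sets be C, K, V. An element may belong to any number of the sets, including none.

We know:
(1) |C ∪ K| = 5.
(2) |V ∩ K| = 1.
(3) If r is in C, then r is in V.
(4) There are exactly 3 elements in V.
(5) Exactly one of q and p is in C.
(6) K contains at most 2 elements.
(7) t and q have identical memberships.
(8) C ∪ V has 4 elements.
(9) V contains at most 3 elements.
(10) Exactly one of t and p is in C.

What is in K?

K = {p, r}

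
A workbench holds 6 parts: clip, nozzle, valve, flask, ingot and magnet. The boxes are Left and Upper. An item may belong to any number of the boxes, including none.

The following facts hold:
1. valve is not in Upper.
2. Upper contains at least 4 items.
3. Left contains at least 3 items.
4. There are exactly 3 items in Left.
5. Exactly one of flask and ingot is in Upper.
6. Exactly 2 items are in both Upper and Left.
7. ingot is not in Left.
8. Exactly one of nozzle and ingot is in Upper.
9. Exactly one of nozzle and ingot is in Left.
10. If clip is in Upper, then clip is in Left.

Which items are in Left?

Left = {clip, nozzle, valve}

From (1): valve ∉ Upper.
From (7): ingot ∉ Left.
(9) (exactly one): nozzle ∈ Left.
Suppose clip ∉ Left: no assignment then satisfies all the clues, so clip ∈ Left.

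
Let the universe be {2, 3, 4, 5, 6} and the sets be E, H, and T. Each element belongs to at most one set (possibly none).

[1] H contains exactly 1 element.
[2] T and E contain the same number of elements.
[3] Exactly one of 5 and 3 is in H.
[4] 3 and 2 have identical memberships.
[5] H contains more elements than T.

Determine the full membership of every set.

E = {}; H = {5}; T = {}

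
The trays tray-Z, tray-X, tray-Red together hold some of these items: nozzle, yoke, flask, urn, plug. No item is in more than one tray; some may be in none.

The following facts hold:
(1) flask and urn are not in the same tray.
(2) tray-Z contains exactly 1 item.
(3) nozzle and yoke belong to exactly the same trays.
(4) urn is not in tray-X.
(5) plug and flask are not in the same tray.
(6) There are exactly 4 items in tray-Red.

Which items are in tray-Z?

tray-Z = {flask}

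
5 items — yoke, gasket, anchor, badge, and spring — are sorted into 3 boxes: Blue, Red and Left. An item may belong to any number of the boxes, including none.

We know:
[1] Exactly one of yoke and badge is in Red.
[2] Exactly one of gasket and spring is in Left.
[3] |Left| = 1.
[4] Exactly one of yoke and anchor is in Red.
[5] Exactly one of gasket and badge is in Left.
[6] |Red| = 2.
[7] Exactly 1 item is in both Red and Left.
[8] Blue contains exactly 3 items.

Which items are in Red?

Red = {gasket, yoke}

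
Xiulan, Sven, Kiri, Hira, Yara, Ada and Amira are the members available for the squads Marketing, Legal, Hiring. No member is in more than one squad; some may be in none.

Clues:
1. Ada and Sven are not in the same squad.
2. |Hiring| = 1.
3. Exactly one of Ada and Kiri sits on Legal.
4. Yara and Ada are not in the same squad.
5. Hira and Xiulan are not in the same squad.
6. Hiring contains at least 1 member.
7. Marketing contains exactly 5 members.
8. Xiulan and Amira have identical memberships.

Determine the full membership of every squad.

Marketing = {Amira, Kiri, Sven, Xiulan, Yara}; Legal = {Ada}; Hiring = {Hira}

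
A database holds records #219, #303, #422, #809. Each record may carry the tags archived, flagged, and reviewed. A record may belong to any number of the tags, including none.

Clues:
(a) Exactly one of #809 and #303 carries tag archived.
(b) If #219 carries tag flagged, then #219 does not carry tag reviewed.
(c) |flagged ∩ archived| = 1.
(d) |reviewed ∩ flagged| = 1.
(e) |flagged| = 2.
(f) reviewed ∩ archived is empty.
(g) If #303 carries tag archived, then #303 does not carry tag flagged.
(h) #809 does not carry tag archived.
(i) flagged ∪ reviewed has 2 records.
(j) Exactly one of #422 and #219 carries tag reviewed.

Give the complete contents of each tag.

archived = {#219, #303}; flagged = {#219, #422}; reviewed = {#422}

From (h): #809 ∉ archived.
(a) (exactly one): #303 ∈ archived.
(f) (disjoint): #303 ∉ reviewed.
(g): #303 ∉ flagged.
Suppose #219 ∉ archived: no assignment then satisfies all the clues, so #219 ∈ archived.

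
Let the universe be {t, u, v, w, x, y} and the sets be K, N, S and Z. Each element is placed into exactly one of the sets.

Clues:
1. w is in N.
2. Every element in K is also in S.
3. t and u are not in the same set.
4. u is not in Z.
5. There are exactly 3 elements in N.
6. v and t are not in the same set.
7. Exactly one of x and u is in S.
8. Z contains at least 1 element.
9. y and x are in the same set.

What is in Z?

Z = {t}

From (1): w ∈ N.
From (4): u ∉ Z.
Suppose t ∉ Z: no assignment then satisfies all the clues, so t ∈ Z.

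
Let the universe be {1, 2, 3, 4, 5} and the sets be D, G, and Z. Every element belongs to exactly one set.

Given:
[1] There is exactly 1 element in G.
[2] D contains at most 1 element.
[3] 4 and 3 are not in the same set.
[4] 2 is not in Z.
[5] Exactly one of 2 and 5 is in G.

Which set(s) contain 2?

2: G

From (4): 2 ∉ Z.
Suppose 2 ∈ D: no assignment then satisfies all the clues, so 2 ∉ D.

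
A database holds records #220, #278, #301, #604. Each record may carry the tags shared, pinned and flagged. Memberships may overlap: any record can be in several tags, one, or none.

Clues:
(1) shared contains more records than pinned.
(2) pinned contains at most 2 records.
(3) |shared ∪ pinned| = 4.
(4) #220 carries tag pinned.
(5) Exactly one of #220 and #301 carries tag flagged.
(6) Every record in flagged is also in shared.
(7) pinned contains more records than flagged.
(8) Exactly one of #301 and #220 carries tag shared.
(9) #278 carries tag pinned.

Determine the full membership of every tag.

shared = {#278, #301, #604}; pinned = {#220, #278}; flagged = {#301}

From (4): #220 ∈ pinned.
From (9): #278 ∈ pinned.
(2): pinned already has 2, so the rest are out.
Suppose #220 ∈ shared: no assignment then satisfies all the clues, so #220 ∉ shared.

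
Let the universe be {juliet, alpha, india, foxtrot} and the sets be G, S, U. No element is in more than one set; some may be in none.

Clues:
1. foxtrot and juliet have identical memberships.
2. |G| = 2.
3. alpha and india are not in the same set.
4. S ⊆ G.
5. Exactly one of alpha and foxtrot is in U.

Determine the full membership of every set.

G = {foxtrot, juliet}; S = {}; U = {alpha}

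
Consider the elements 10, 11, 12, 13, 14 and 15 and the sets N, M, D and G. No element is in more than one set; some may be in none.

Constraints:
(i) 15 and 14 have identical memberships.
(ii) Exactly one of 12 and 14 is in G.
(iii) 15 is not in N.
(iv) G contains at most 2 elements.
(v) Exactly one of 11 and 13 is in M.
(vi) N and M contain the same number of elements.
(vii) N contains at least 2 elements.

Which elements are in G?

G = {14, 15}

From (iii): 15 ∉ N.
(i): 14 matches 15: 14 ∉ N.
Suppose 10 ∈ G: no assignment then satisfies all the clues, so 10 ∉ G.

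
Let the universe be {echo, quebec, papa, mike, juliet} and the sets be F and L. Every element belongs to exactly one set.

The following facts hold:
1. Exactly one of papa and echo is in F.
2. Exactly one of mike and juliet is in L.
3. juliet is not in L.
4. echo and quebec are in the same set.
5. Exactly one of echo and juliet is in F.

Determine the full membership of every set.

From (3): juliet ∉ L.
(2) (exactly one): mike ∈ L.
Only one set left: juliet ∈ F.
(5) (exactly one): echo ∉ F.
Only one set left: echo ∈ L.
(1) (exactly one): papa ∈ F.
(4): quebec matches echo: quebec ∉ F.
(4): quebec matches echo: quebec ∈ L.

F = {juliet, papa}; L = {echo, mike, quebec}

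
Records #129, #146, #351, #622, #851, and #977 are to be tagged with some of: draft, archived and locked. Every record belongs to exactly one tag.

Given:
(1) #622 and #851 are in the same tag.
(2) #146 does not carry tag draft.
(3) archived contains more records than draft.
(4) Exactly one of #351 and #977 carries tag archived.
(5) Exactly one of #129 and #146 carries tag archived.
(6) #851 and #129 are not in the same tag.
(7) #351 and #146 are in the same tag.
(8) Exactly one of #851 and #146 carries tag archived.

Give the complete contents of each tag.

draft = {#129}; archived = {#146, #351}; locked = {#622, #851, #977}

From (2): #146 ∉ draft.
(7): #351 matches #146: #351 ∉ draft.
Suppose #129 ∉ draft: no assignment then satisfies all the clues, so #129 ∈ draft.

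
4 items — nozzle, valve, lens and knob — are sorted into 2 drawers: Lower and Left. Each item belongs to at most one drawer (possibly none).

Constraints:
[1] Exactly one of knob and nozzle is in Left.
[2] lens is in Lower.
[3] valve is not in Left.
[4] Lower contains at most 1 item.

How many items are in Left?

1

From (2): lens ∈ Lower.
From (3): valve ∉ Left.
(4): Lower already has 1, so the rest are out.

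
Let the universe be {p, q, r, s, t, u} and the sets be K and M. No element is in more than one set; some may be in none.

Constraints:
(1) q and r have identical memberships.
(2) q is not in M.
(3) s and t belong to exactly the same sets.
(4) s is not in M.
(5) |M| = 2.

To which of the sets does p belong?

From (2): q ∉ M.
From (4): s ∉ M.
(1): r matches q: r ∉ M.
(3): t matches s: t ∉ M.
(5): only 2 candidates remain for M, so all are in.

p: M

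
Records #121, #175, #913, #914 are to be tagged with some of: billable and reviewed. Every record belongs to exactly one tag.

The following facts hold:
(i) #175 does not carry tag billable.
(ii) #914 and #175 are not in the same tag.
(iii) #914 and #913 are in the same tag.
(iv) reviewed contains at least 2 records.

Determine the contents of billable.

billable = {#913, #914}

From (i): #175 ∉ billable.
Only one tag left: #175 ∈ reviewed.
(ii): #914 ∉ reviewed.
(iii): #913 matches #914: #913 ∉ reviewed.
(iv): only 2 candidates remain for reviewed, so all are in.
Only one tag left: #913 ∈ billable.
Only one tag left: #914 ∈ billable.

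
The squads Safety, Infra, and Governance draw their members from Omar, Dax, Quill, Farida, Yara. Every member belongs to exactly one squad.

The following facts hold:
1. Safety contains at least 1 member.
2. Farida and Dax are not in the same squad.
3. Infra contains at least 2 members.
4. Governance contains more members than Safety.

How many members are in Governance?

2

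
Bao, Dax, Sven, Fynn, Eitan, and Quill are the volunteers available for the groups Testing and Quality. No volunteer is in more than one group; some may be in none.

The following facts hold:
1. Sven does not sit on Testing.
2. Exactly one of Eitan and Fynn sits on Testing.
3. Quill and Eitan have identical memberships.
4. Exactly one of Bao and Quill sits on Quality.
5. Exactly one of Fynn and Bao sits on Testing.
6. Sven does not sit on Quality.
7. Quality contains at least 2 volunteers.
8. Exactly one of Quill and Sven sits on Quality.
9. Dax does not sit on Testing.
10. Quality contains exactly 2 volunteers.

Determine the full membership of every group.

From (1): Sven ∉ Testing.
From (6): Sven ∉ Quality.
From (9): Dax ∉ Testing.
(8) (exactly one): Quill ∈ Quality.
(3): Eitan matches Quill: Eitan ∉ Testing.
(3): Eitan matches Quill: Eitan ∈ Quality.
(4) (exactly one): Bao ∉ Quality.
(10): Quality already has 2, so the rest are out.
(2) (exactly one): Fynn ∈ Testing.
(5) (exactly one): Bao ∉ Testing.

Testing = {Fynn}; Quality = {Eitan, Quill}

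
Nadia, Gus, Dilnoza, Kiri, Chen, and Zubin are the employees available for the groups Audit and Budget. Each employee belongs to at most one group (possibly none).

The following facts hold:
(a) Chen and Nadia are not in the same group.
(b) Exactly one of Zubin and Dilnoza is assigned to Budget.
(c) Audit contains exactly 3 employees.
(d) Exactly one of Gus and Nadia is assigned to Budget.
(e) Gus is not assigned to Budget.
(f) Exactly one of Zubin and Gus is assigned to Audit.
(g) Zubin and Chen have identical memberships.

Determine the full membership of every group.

Audit = {Chen, Kiri, Zubin}; Budget = {Dilnoza, Nadia}

From (e): Gus ∉ Budget.
(d) (exactly one): Nadia ∈ Budget.
(a): Chen ∉ Budget.
(g): Zubin matches Chen: Zubin ∉ Budget.
(b) (exactly one): Dilnoza ∈ Budget.
Suppose Gus ∈ Audit: no assignment then satisfies all the clues, so Gus ∉ Audit.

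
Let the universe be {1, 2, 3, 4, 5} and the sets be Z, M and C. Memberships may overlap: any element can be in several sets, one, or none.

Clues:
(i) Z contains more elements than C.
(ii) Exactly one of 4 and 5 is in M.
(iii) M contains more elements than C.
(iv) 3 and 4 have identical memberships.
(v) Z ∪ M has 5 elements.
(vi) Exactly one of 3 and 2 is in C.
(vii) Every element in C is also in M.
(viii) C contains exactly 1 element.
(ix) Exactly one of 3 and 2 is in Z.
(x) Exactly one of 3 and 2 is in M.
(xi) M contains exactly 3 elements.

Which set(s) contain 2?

2: C, M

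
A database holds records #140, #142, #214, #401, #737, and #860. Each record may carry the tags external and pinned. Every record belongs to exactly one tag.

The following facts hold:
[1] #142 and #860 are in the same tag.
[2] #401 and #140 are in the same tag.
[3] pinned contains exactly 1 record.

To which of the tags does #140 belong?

#140: external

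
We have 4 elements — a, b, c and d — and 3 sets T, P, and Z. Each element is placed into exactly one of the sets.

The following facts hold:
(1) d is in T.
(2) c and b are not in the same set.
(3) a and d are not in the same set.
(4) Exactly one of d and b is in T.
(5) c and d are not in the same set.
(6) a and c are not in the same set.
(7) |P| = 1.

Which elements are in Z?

From (1): d ∈ T.
(3): a ∉ T.
(4) (exactly one): b ∉ T.
(5): c ∉ T.
Suppose a ∉ Z: no assignment then satisfies all the clues, so a ∈ Z.

Z = {a, b}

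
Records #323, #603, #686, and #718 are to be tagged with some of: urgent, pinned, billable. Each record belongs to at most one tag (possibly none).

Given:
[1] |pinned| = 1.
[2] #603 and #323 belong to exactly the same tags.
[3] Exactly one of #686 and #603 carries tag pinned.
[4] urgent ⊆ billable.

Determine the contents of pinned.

pinned = {#686}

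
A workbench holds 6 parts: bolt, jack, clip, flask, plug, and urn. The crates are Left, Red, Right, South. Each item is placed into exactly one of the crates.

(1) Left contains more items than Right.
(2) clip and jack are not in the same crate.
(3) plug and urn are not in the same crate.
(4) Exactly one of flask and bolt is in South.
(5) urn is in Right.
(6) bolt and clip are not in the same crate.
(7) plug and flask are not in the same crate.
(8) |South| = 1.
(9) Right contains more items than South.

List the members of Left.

From (5): urn ∈ Right.
(3): plug ∉ Right.
Suppose bolt ∉ Left: no assignment then satisfies all the clues, so bolt ∈ Left.

Left = {bolt, jack, plug}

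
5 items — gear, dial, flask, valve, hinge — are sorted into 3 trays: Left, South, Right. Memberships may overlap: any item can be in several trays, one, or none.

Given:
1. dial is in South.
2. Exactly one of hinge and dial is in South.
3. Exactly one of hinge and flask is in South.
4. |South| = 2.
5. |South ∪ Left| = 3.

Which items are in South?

From (1): dial ∈ South.
(2) (exactly one): hinge ∉ South.
(3) (exactly one): flask ∈ South.
(4): South already has 2, so the rest are out.

South = {dial, flask}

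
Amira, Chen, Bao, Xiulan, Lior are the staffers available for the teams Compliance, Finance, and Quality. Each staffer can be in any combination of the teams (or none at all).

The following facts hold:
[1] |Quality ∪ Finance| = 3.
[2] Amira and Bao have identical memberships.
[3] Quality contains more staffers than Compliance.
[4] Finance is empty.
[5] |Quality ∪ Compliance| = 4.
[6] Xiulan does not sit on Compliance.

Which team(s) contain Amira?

Amira: Quality

From (6): Xiulan ∉ Compliance.
(4): Finance already has 0, so the rest are out.
Suppose Amira ∈ Compliance: no assignment then satisfies all the clues, so Amira ∉ Compliance.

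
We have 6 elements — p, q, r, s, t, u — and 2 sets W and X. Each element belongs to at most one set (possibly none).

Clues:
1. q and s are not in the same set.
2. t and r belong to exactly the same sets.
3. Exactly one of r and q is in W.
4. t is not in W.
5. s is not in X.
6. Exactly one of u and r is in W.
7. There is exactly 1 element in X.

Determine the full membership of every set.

W = {q, u}; X = {p}

From (4): t ∉ W.
From (5): s ∉ X.
(2): r matches t: r ∉ W.
(3) (exactly one): q ∈ W.
(6) (exactly one): u ∈ W.
(1): s ∉ W.
Suppose p ∈ W: no assignment then satisfies all the clues, so p ∉ W.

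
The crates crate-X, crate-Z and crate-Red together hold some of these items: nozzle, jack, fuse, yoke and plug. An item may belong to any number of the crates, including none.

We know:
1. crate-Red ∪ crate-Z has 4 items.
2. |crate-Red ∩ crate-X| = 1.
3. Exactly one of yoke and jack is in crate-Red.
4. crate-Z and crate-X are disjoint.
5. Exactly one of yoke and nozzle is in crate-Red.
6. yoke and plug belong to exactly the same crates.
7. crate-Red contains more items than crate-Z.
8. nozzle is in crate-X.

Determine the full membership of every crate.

From (8): nozzle ∈ crate-X.
(4) (disjoint): nozzle ∉ crate-Z.
Suppose nozzle ∈ crate-Red: no assignment then satisfies all the clues, so nozzle ∉ crate-Red.

crate-X = {fuse, nozzle}; crate-Z = {jack}; crate-Red = {fuse, plug, yoke}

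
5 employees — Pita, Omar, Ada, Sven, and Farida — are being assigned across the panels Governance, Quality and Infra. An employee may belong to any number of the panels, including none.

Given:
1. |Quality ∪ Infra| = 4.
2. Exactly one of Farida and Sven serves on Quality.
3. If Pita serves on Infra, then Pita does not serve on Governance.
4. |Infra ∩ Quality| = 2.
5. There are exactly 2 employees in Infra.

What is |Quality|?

4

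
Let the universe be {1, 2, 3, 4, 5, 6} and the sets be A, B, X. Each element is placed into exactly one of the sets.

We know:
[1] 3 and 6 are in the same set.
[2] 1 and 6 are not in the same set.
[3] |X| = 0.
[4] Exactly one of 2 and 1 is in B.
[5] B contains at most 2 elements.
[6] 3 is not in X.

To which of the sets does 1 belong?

1: B

From (6): 3 ∉ X.
(1): 6 matches 3: 6 ∉ X.
(3): X already has 0, so the rest are out.
Suppose 1 ∈ A: no assignment then satisfies all the clues, so 1 ∉ A.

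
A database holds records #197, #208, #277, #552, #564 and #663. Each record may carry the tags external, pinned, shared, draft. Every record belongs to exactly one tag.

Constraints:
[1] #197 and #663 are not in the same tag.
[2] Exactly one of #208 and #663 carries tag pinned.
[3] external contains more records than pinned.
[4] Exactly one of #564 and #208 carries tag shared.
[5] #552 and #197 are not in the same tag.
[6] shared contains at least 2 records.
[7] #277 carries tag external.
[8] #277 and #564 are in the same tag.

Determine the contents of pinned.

From (7): #277 ∈ external.
(8): #564 matches #277: #564 ∈ external.
(4) (exactly one): #208 ∈ shared.
(2) (exactly one): #663 ∈ pinned.
(1): #197 ∉ pinned.
Suppose #552 ∈ pinned: no assignment then satisfies all the clues, so #552 ∉ pinned.

pinned = {#663}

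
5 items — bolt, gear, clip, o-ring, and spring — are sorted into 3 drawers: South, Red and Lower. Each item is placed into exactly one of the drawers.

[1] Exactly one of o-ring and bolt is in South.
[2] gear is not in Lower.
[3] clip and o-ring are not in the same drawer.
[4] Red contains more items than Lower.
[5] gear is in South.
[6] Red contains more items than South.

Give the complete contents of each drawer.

From (2): gear ∉ Lower.
From (5): gear ∈ South.
Suppose bolt ∈ South: no assignment then satisfies all the clues, so bolt ∉ South.

South = {gear, o-ring}; Red = {bolt, clip, spring}; Lower = {}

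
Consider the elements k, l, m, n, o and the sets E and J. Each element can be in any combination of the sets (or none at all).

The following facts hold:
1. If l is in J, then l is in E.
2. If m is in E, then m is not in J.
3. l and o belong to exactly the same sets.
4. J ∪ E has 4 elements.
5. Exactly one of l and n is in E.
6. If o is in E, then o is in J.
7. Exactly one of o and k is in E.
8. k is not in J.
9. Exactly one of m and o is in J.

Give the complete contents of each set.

From (8): k ∉ J.
Suppose k ∈ E: no assignment then satisfies all the clues, so k ∉ E.

E = {l, m, o}; J = {l, n, o}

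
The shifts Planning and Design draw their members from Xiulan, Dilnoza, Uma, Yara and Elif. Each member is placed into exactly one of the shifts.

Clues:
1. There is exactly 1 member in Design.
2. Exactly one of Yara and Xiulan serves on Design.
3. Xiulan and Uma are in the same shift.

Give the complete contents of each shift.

Planning = {Dilnoza, Elif, Uma, Xiulan}; Design = {Yara}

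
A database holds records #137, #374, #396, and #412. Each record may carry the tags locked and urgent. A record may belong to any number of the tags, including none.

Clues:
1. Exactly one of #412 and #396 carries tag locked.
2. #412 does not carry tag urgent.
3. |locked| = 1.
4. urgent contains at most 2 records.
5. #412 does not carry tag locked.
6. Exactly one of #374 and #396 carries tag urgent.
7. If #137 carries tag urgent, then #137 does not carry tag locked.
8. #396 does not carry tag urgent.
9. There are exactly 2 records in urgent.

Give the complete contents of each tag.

locked = {#396}; urgent = {#137, #374}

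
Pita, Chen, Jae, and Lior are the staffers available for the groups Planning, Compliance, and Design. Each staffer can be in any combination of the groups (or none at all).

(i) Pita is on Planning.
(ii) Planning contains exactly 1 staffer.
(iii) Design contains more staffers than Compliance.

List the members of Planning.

Planning = {Pita}

From (i): Pita ∈ Planning.
(ii): Planning already has 1, so the rest are out.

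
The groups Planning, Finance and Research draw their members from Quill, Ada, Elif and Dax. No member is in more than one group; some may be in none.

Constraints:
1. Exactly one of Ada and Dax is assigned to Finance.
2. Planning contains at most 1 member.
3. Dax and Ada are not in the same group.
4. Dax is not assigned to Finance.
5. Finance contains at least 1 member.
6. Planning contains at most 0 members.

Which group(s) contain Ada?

From (4): Dax ∉ Finance.
(1) (exactly one): Ada ∈ Finance.
(6): Planning already has 0, so the rest are out.

Ada: Finance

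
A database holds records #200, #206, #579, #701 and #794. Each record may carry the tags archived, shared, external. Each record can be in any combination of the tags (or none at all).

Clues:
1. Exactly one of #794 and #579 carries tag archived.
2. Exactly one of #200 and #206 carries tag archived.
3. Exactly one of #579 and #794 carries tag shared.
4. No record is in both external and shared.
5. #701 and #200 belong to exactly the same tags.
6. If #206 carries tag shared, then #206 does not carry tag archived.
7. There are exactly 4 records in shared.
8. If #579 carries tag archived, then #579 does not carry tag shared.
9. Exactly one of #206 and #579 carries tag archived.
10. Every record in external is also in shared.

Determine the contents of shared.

shared = {#200, #206, #701, #794}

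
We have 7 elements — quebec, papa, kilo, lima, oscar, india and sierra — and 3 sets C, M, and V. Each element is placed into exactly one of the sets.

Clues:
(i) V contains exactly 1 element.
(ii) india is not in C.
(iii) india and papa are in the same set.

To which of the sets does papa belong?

From (ii): india ∉ C.
(iii): papa matches india: papa ∉ C.
Suppose papa ∉ M: no assignment then satisfies all the clues, so papa ∈ M.

papa: M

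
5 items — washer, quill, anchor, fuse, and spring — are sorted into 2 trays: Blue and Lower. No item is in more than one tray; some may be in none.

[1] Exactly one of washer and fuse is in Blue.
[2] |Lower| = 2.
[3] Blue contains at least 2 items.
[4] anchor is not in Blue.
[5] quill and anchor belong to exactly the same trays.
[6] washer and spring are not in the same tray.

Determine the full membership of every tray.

Blue = {fuse, spring}; Lower = {anchor, quill}

From (4): anchor ∉ Blue.
(5): quill matches anchor: quill ∉ Blue.
Suppose washer ∈ Blue: no assignment then satisfies all the clues, so washer ∉ Blue.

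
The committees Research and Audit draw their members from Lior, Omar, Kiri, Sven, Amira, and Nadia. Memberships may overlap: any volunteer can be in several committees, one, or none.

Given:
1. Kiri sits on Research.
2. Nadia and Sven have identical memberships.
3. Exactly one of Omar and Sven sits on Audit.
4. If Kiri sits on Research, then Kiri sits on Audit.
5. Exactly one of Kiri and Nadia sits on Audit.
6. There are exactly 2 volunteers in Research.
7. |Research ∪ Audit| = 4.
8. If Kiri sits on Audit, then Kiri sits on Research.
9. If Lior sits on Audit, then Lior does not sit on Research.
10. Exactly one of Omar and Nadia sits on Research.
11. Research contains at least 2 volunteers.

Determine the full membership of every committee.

From (1): Kiri ∈ Research.
(4): Kiri ∈ Audit.
(5) (exactly one): Nadia ∉ Audit.
(2): Sven matches Nadia: Sven ∉ Audit.
(3) (exactly one): Omar ∈ Audit.
Suppose Lior ∈ Research: no assignment then satisfies all the clues, so Lior ∉ Research.

Research = {Kiri, Omar}; Audit = {Amira, Kiri, Lior, Omar}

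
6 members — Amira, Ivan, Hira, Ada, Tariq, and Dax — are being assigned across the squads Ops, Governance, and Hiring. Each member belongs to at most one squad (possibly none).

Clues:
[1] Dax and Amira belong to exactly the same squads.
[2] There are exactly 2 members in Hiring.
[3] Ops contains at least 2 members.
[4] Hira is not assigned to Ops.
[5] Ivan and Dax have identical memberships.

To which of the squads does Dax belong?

Dax: Ops

From (4): Hira ∉ Ops.
Suppose Dax ∉ Ops: no assignment then satisfies all the clues, so Dax ∈ Ops.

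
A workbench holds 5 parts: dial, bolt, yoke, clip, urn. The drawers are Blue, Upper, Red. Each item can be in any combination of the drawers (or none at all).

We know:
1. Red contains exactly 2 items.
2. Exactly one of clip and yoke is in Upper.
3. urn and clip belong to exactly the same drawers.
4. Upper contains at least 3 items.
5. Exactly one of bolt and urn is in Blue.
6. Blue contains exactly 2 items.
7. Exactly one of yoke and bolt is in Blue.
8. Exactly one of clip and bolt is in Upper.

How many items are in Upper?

3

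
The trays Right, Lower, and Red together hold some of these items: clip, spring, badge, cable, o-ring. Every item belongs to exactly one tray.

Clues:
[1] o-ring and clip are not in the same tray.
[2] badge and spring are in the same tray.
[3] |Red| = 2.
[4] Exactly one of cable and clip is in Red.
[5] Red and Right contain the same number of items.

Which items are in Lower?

Lower = {clip}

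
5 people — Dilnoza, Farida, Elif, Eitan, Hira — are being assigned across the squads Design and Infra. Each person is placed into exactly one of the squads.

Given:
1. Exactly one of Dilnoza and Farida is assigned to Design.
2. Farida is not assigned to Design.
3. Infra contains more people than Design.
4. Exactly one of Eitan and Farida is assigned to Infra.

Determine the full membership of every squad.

Design = {Dilnoza, Eitan}; Infra = {Elif, Farida, Hira}

From (2): Farida ∉ Design.
(1) (exactly one): Dilnoza ∈ Design.
Only one squad left: Farida ∈ Infra.
(4) (exactly one): Eitan ∉ Infra.
Only one squad left: Eitan ∈ Design.
Suppose Elif ∈ Design: no assignment then satisfies all the clues, so Elif ∉ Design.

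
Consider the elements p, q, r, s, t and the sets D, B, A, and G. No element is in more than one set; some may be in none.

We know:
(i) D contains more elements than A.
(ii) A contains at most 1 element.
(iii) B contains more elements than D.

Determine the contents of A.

A = {}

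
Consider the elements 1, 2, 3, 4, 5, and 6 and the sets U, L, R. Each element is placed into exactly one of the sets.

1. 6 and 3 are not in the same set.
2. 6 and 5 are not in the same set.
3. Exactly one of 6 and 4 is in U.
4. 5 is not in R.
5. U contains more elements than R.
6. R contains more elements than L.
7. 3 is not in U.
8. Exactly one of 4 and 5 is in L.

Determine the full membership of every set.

U = {1, 2, 6}; L = {5}; R = {3, 4}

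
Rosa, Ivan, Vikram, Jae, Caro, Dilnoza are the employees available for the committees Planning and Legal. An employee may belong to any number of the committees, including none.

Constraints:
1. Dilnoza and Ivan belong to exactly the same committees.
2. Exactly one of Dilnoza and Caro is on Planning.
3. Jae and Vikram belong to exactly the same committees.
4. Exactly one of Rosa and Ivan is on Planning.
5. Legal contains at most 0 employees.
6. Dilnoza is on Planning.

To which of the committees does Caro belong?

From (6): Dilnoza ∈ Planning.
(1): Ivan matches Dilnoza: Ivan ∈ Planning.
(2) (exactly one): Caro ∉ Planning.
(4) (exactly one): Rosa ∉ Planning.
(5): Legal already has 0, so the rest are out.

Caro: none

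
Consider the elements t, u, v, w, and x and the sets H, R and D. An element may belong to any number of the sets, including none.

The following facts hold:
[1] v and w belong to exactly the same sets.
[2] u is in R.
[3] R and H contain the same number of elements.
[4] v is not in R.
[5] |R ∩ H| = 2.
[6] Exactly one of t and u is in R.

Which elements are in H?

H = {u, x}

From (2): u ∈ R.
From (4): v ∉ R.
(1): w matches v: w ∉ R.
(6) (exactly one): t ∉ R.
Suppose t ∈ H: no assignment then satisfies all the clues, so t ∉ H.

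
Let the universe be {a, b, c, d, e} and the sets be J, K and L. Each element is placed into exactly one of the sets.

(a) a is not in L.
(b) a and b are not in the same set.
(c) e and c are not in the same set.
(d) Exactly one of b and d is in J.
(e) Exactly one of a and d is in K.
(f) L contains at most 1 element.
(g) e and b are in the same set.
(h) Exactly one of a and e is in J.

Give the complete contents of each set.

J = {b, e}; K = {a, c}; L = {d}

From (a): a ∉ L.
Suppose a ∈ J: no assignment then satisfies all the clues, so a ∉ J.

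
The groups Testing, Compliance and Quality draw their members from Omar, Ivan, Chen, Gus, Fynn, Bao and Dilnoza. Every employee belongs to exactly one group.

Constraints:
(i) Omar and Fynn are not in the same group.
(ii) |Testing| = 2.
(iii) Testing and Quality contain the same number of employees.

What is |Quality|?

2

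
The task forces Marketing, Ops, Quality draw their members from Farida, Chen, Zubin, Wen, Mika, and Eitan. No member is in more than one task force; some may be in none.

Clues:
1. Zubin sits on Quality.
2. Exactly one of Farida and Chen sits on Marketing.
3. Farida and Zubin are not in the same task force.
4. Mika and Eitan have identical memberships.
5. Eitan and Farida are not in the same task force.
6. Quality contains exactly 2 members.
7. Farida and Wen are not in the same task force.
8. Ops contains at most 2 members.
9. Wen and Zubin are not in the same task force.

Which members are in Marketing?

Marketing = {Farida}

From (1): Zubin ∈ Quality.
(3): Farida ∉ Quality.
(9): Wen ∉ Quality.
Suppose Farida ∉ Marketing: no assignment then satisfies all the clues, so Farida ∈ Marketing.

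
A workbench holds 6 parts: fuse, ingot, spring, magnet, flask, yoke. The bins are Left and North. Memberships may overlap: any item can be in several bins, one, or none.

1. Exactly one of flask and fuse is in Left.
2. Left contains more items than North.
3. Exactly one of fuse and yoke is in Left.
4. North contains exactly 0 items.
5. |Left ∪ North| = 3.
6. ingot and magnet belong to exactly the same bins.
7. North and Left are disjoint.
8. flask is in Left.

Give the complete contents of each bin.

Left = {flask, spring, yoke}; North = {}

From (8): flask ∈ Left.
(1) (exactly one): fuse ∉ Left.
(3) (exactly one): yoke ∈ Left.
(4): North already has 0, so the rest are out.
Suppose ingot ∈ Left: no assignment then satisfies all the clues, so ingot ∉ Left.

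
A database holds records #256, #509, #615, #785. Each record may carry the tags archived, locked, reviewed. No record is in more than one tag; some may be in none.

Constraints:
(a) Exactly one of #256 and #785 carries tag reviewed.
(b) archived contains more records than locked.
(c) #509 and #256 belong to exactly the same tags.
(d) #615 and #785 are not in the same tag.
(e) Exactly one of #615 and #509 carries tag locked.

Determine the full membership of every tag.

archived = {#256, #509}; locked = {#615}; reviewed = {#785}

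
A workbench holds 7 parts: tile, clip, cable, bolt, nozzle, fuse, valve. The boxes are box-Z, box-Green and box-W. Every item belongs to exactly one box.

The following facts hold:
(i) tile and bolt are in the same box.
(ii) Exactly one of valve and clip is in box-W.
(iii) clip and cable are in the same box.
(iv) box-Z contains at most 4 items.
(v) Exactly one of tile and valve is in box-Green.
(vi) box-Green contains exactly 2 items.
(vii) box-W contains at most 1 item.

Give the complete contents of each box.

box-Z = {cable, clip, fuse, nozzle}; box-Green = {bolt, tile}; box-W = {valve}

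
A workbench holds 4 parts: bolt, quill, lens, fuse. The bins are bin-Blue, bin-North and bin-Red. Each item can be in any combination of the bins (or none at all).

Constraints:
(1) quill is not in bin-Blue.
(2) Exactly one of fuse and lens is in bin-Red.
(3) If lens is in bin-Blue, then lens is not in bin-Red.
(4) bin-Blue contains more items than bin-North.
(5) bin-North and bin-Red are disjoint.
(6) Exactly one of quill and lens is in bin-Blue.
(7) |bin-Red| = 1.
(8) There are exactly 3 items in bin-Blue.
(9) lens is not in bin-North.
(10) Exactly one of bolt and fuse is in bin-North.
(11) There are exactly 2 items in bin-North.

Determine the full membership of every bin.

From (1): quill ∉ bin-Blue.
From (9): lens ∉ bin-North.
(6) (exactly one): lens ∈ bin-Blue.
(8): only 3 candidates remain for bin-Blue, so all are in.
(3): lens ∉ bin-Red.
(2) (exactly one): fuse ∈ bin-Red.
(5) (disjoint): fuse ∉ bin-North.
(7): bin-Red already has 1, so the rest are out.
(10) (exactly one): bolt ∈ bin-North.
(11): only 2 candidates remain for bin-North, so all are in.

bin-Blue = {bolt, fuse, lens}; bin-North = {bolt, quill}; bin-Red = {fuse}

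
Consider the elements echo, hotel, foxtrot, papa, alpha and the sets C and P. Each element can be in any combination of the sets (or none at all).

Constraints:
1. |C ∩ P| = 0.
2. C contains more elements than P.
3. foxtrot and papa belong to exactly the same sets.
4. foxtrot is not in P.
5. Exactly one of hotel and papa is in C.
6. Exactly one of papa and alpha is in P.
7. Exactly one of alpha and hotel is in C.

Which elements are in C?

C = {echo, hotel}

From (4): foxtrot ∉ P.
(3): papa matches foxtrot: papa ∉ P.
(6) (exactly one): alpha ∈ P.
Suppose echo ∉ C: no assignment then satisfies all the clues, so echo ∈ C.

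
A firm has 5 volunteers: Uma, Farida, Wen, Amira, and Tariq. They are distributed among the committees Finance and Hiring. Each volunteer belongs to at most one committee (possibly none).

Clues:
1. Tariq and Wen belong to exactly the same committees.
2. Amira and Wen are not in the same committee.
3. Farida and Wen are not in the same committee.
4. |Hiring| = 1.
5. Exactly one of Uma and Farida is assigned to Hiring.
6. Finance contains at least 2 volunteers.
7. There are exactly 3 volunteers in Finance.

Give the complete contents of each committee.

Finance = {Tariq, Uma, Wen}; Hiring = {Farida}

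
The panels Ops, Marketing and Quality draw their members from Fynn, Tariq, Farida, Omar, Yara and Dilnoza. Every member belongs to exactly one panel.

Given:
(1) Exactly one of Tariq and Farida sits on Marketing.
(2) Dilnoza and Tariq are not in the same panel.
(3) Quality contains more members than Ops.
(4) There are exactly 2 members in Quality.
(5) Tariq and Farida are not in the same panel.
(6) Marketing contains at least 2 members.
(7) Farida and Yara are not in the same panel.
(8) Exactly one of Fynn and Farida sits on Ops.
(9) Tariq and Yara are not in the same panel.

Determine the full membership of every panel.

Ops = {Farida}; Marketing = {Fynn, Omar, Tariq}; Quality = {Dilnoza, Yara}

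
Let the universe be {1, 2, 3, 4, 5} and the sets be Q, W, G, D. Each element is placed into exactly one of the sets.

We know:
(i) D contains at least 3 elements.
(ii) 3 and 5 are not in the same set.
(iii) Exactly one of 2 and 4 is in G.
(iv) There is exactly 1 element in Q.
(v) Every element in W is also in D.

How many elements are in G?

1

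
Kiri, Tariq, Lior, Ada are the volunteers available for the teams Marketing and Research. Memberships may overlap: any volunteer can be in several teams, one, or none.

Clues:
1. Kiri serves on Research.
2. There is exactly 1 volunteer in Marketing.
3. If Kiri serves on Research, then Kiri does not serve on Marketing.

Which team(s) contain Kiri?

Kiri: Research

From (1): Kiri ∈ Research.
(3): Kiri ∉ Marketing.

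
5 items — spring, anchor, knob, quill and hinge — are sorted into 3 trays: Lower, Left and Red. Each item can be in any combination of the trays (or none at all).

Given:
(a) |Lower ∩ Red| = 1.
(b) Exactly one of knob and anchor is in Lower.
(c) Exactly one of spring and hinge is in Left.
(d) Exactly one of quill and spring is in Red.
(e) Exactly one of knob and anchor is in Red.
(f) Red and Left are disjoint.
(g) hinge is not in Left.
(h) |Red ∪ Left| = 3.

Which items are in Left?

Left = {spring}

From (g): hinge ∉ Left.
(c) (exactly one): spring ∈ Left.
(f) (disjoint): spring ∉ Red.
(d) (exactly one): quill ∈ Red.
(f) (disjoint): quill ∉ Left.
Suppose anchor ∈ Left: no assignment then satisfies all the clues, so anchor ∉ Left.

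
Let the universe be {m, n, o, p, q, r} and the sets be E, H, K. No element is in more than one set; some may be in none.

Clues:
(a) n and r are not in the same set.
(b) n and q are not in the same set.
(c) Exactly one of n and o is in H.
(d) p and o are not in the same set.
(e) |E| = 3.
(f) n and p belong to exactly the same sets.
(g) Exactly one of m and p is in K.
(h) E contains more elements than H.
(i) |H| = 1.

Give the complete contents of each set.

E = {m, q, r}; H = {o}; K = {n, p}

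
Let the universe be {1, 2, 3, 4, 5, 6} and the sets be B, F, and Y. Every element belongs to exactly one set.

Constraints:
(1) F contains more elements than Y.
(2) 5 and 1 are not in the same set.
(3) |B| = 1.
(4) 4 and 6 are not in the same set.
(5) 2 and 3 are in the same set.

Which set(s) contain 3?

3: F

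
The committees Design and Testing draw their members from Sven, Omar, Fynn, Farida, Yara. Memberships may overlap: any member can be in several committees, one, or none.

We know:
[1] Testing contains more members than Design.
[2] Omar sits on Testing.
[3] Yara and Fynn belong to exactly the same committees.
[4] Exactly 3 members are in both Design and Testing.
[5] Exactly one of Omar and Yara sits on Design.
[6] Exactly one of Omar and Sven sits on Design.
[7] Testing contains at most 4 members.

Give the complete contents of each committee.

Design = {Fynn, Sven, Yara}; Testing = {Fynn, Omar, Sven, Yara}

From (2): Omar ∈ Testing.
Suppose Sven ∉ Design: no assignment then satisfies all the clues, so Sven ∈ Design.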